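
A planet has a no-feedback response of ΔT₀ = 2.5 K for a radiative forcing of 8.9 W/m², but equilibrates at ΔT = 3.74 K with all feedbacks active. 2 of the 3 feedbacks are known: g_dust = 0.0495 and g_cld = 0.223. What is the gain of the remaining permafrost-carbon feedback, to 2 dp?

Amplification A = ΔT/ΔT₀ = 3.74/2.5 = 1.496.
Total gain g = 1 − 1/A = 1 − 1/1.496 = 0.3316.
Known gains sum to 0.0495 + 0.223 = 0.2725.
g_pf = 0.3316 − 0.2725 = 0.06.

0.06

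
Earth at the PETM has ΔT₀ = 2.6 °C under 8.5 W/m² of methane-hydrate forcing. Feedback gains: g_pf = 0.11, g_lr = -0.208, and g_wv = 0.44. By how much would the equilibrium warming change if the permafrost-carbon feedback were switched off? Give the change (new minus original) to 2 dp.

Original: g = 0.342, ΔT = 2.6/(1−0.342) = 3.9514 °C.
Without permafrost-carbon: g' = 0.232, ΔT' = 2.6/(1−0.232) = 3.3854 °C.
Change = 3.3854 − 3.9514 = -0.57 °C.

-0.57 °C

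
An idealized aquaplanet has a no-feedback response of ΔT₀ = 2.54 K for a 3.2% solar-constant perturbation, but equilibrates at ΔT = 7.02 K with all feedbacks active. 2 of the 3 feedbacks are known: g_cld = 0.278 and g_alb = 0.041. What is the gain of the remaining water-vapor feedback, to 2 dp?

Amplification A = ΔT/ΔT₀ = 7.02/2.54 = 2.764.
Total gain g = 1 − 1/A = 1 − 1/2.764 = 0.6382.
Known gains sum to 0.278 + 0.041 = 0.319.
g_wv = 0.6382 − 0.319 = 0.32.

0.32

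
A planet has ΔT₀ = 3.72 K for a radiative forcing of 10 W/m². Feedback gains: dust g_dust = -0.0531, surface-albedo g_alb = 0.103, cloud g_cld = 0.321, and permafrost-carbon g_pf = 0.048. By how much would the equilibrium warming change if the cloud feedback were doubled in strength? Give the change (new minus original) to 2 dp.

7.90 K

Original: g = 0.4189, ΔT = 3.72/(1−0.4189) = 6.4017 K.
With doubled cloud: g' = 0.7399, ΔT' = 3.72/(1−0.7399) = 14.3022 K.
Change = 14.3022 − 6.4017 = 7.90 K.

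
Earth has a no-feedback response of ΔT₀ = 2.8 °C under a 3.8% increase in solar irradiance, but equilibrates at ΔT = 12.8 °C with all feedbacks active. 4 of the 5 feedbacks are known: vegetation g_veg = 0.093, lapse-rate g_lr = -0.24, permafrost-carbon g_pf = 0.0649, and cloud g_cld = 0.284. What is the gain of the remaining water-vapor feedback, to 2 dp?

0.58

Amplification A = ΔT/ΔT₀ = 12.8/2.8 = 4.571.
Total gain g = 1 − 1/A = 1 − 1/4.571 = 0.7812.
Known gains sum to 0.093 − 0.24 + 0.0649 + 0.284 = 0.2019.
g_wv = 0.7812 − 0.2019 = 0.58.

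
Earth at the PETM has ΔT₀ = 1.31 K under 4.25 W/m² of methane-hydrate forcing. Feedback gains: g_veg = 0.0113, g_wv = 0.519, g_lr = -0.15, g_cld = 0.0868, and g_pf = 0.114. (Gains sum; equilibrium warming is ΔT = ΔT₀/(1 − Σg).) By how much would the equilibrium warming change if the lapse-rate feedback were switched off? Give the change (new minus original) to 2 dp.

1.74 K

Original: g = 0.5811, ΔT = 1.31/(1−0.5811) = 3.1272 K.
Without lapse-rate: g' = 0.7311, ΔT' = 1.31/(1−0.7311) = 4.8717 K.
Change = 4.8717 − 3.1272 = 1.74 K.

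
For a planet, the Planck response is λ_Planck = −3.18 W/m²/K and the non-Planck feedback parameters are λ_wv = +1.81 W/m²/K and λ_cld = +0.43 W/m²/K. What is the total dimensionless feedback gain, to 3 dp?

0.704

Convert to gains: g_wv = 1.81/3.18 = 0.5692; g_cld = 0.43/3.18 = 0.1352.
Total gain g = 0.7044.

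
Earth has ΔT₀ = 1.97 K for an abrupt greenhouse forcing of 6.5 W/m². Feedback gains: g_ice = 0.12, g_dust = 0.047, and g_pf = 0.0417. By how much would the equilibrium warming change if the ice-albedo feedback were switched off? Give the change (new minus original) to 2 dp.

-0.33 K

Original: g = 0.2087, ΔT = 1.97/(1−0.2087) = 2.4896 K.
Without ice-albedo: g' = 0.0887, ΔT' = 1.97/(1−0.0887) = 2.1617 K.
Change = 2.1617 − 2.4896 = -0.33 K.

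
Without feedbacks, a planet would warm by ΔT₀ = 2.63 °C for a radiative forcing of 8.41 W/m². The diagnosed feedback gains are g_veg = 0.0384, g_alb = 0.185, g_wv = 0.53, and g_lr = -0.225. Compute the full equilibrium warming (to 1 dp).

5.6 °C

Total gain g = 0.0384 + 0.185 + 0.53 − 0.225 = 0.5284.
Amplification A = 1/(1 − 0.5284) = 2.12.
ΔT = 2.63 × 2.12 = 5.6 °C.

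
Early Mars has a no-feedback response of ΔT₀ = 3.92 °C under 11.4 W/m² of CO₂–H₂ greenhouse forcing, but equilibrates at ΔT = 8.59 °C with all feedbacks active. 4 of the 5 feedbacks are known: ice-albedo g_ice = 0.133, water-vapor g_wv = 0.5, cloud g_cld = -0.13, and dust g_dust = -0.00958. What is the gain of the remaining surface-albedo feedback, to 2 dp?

0.05

Amplification A = ΔT/ΔT₀ = 8.59/3.92 = 2.191.
Total gain g = 1 − 1/A = 1 − 1/2.191 = 0.5436.
Known gains sum to 0.133 + 0.5 − 0.13 − 0.00958 = 0.49342.
g_alb = 0.5436 − 0.49342 = 0.05.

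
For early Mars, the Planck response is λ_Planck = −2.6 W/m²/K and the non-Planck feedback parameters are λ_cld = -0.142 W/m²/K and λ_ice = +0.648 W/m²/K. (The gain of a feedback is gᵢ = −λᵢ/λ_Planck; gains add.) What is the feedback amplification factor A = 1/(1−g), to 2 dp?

Convert to gains: g_cld = -0.142/2.6 = -0.05462; g_ice = 0.648/2.6 = 0.2492.
Total gain g = 0.19458.
A = 1/(1 − 0.19458) = 1.24.

1.24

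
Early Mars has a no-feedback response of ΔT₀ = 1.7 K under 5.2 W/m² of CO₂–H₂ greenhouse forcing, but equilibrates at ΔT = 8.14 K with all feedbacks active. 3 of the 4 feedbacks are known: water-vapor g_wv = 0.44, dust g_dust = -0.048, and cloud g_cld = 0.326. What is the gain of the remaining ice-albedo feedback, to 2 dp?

0.07

Amplification A = ΔT/ΔT₀ = 8.14/1.7 = 4.788.
Total gain g = 1 − 1/A = 1 − 1/4.788 = 0.7911.
Known gains sum to 0.44 − 0.048 + 0.326 = 0.718.
g_ice = 0.7911 − 0.718 = 0.07.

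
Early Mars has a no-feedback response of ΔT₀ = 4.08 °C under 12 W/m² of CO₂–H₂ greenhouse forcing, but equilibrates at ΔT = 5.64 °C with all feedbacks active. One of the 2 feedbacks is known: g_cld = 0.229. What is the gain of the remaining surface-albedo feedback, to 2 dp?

0.05

Amplification A = ΔT/ΔT₀ = 5.64/4.08 = 1.382.
Total gain g = 1 − 1/A = 1 − 1/1.382 = 0.2764.
The known gain is 0.229.
g_alb = 0.2764 − 0.229 = 0.05.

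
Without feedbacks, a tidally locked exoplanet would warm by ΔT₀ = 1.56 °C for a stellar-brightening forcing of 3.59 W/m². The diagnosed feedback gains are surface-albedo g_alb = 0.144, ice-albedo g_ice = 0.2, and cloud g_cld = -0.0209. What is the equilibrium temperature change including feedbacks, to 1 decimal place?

Total gain g = 0.144 + 0.2 − 0.0209 = 0.3231.
Amplification A = 1/(1 − 0.3231) = 1.477.
ΔT = 1.56 × 1.477 = 2.3 °C.

2.3 °C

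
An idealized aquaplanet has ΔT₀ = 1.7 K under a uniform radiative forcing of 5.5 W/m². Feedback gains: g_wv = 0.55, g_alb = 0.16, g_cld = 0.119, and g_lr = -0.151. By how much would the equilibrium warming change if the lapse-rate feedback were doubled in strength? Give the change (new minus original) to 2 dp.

-1.69 K

Original: g = 0.678, ΔT = 1.7/(1−0.678) = 5.2795 K.
With doubled lapse-rate: g' = 0.527, ΔT' = 1.7/(1−0.527) = 3.5941 K.
Change = 3.5941 − 5.2795 = -1.69 K.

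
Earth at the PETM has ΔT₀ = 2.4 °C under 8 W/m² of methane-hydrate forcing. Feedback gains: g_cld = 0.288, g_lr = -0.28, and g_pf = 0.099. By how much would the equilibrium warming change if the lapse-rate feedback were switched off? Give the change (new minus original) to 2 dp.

Original: g = 0.107, ΔT = 2.4/(1−0.107) = 2.6876 °C.
Without lapse-rate: g' = 0.387, ΔT' = 2.4/(1−0.387) = 3.9152 °C.
Change = 3.9152 − 2.6876 = 1.23 °C.

1.23 °C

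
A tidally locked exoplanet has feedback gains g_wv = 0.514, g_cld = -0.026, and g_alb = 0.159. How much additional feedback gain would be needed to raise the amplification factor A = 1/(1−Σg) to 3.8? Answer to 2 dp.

0.09

Current total gain = 0.647.
Target gain for A = 3.8: g* = 1 − 1/3.8 = 0.7368.
Additional gain needed = 0.7368 − 0.647 = 0.09.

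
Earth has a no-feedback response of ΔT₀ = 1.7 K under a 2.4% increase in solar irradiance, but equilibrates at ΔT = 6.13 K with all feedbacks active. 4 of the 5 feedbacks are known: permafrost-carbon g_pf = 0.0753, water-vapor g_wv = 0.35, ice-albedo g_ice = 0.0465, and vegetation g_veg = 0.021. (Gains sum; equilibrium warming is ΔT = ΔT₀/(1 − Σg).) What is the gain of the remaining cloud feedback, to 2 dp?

0.23

Amplification A = ΔT/ΔT₀ = 6.13/1.7 = 3.606.
Total gain g = 1 − 1/A = 1 − 1/3.606 = 0.7227.
Known gains sum to 0.0753 + 0.35 + 0.0465 + 0.021 = 0.4928.
g_cld = 0.7227 − 0.4928 = 0.23.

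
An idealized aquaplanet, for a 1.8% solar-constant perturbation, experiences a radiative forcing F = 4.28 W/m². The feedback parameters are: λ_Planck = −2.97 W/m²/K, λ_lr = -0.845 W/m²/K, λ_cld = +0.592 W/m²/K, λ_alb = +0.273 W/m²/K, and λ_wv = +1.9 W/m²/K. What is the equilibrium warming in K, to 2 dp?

4.08 K

Net feedback parameter λ = (−2.97) + (-0.845) + (+0.592) + (+0.273) + (+1.9) = -1.05 W/m²/K.
ΔT = −F/λ = −4.28/(-1.05) = 4.08 K.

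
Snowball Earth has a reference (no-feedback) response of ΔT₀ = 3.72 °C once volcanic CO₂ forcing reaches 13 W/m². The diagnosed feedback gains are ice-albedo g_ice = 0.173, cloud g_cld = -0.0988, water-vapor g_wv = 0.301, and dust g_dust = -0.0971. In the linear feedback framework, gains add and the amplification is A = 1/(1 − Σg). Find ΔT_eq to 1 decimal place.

5.2 °C

Total gain g = 0.173 − 0.0988 + 0.301 − 0.0971 = 0.2781.
Amplification A = 1/(1 − 0.2781) = 1.385.
ΔT = 3.72 × 1.385 = 5.2 °C.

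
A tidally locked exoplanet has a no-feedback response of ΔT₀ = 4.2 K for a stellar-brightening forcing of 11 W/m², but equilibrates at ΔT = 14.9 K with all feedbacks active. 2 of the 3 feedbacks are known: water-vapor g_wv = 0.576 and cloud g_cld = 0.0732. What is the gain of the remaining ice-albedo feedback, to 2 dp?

Amplification A = ΔT/ΔT₀ = 14.9/4.2 = 3.548.
Total gain g = 1 − 1/A = 1 − 1/3.548 = 0.7182.
Known gains sum to 0.576 + 0.0732 = 0.6492.
g_ice = 0.7182 − 0.6492 = 0.07.

0.07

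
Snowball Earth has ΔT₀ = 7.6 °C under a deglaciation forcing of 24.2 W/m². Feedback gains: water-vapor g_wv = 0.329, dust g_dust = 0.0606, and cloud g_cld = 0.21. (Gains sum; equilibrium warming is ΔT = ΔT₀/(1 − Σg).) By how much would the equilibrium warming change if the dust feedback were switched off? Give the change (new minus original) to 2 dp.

-2.50 °C

Original: g = 0.5996, ΔT = 7.6/(1−0.5996) = 18.9810 °C.
Without dust: g' = 0.539, ΔT' = 7.6/(1−0.539) = 16.4859 °C.
Change = 16.4859 − 18.9810 = -2.50 °C.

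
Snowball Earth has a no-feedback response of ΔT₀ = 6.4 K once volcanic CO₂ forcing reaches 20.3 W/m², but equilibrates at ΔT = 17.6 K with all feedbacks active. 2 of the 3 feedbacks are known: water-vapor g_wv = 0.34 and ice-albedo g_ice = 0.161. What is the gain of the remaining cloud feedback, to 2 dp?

Amplification A = ΔT/ΔT₀ = 17.6/6.4 = 2.75.
Total gain g = 1 − 1/A = 1 − 1/2.75 = 0.6364.
Known gains sum to 0.34 + 0.161 = 0.501.
g_cld = 0.6364 − 0.501 = 0.14.

0.14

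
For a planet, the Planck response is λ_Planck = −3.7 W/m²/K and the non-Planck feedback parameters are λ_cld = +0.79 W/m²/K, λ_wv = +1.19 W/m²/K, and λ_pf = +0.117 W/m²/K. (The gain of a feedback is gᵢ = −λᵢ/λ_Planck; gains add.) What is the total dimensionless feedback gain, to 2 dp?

Convert to gains: g_cld = 0.79/3.7 = 0.2135; g_wv = 1.19/3.7 = 0.3216; g_pf = 0.117/3.7 = 0.03162.
Total gain g = 0.56672.

0.57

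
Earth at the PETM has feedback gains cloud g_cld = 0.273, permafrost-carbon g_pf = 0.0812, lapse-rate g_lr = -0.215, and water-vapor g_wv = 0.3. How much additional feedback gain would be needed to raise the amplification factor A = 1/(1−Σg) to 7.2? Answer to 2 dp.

0.42

Current total gain = 0.4392.
Target gain for A = 7.2: g* = 1 − 1/7.2 = 0.8611.
Additional gain needed = 0.8611 − 0.4392 = 0.42.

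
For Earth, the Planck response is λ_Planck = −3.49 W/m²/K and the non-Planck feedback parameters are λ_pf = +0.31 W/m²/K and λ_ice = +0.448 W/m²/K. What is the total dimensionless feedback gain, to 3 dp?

0.217

Convert to gains: g_pf = 0.31/3.49 = 0.08883; g_ice = 0.448/3.49 = 0.1284.
Total gain g = 0.21723.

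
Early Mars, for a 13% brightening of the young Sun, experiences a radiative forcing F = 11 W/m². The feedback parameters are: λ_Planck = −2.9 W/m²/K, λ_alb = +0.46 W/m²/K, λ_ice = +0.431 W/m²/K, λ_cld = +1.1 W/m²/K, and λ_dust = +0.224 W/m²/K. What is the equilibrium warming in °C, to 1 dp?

16.1 °C

Net feedback parameter λ = (−2.9) + (+0.46) + (+0.431) + (+1.1) + (+0.224) = -0.685 W/m²/K.
ΔT = −F/λ = −11/(-0.685) = 16.1 °C.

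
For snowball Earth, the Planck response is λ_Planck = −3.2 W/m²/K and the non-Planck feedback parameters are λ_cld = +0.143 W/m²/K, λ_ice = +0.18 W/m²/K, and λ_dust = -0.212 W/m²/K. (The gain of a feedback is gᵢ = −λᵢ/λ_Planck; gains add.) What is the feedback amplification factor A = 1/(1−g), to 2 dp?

1.04

Convert to gains: g_cld = 0.143/3.2 = 0.04469; g_ice = 0.18/3.2 = 0.05625; g_dust = -0.212/3.2 = -0.06625.
Total gain g = 0.03469.
A = 1/(1 − 0.03469) = 1.04.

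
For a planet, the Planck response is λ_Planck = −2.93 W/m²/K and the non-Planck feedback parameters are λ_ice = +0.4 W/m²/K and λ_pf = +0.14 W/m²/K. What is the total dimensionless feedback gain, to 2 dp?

Convert to gains: g_ice = 0.4/2.93 = 0.1365; g_pf = 0.14/2.93 = 0.04778.
Total gain g = 0.18428.

0.18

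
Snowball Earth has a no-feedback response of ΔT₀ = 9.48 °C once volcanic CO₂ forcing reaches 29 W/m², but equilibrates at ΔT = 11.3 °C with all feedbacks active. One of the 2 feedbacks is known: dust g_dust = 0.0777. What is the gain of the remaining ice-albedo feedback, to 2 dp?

0.08

Amplification A = ΔT/ΔT₀ = 11.3/9.48 = 1.192.
Total gain g = 1 − 1/A = 1 − 1/1.192 = 0.1611.
The known gain is 0.0777.
g_ice = 0.1611 − 0.0777 = 0.08.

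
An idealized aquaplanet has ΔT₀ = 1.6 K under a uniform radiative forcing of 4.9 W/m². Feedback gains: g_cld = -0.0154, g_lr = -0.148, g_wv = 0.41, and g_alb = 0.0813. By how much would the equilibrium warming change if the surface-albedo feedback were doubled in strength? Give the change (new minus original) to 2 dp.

0.33 K

Original: g = 0.3279, ΔT = 1.6/(1−0.3279) = 2.3806 K.
With doubled surface-albedo: g' = 0.4092, ΔT' = 1.6/(1−0.4092) = 2.7082 K.
Change = 2.7082 − 2.3806 = 0.33 K.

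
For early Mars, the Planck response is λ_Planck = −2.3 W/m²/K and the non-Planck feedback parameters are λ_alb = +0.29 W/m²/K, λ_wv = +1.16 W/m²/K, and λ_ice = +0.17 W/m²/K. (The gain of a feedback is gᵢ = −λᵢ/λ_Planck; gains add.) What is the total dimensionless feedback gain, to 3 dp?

Convert to gains: g_alb = 0.29/2.3 = 0.1261; g_wv = 1.16/2.3 = 0.5043; g_ice = 0.17/2.3 = 0.07391.
Total gain g = 0.70431.

0.704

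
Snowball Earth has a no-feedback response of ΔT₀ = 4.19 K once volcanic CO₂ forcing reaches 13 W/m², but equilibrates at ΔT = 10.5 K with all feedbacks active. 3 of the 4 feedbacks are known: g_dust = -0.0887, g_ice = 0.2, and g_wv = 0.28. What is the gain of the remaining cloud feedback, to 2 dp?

Amplification A = ΔT/ΔT₀ = 10.5/4.19 = 2.506.
Total gain g = 1 − 1/A = 1 − 1/2.506 = 0.601.
Known gains sum to -0.0887 + 0.2 + 0.28 = 0.3913.
g_cld = 0.601 − 0.3913 = 0.21.

0.21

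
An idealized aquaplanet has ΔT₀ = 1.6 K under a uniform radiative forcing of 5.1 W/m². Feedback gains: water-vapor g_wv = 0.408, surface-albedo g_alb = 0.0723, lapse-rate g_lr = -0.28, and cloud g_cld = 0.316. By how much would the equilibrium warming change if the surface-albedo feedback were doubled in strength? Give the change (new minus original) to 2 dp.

Original: g = 0.5163, ΔT = 1.6/(1−0.5163) = 3.3078 K.
With doubled surface-albedo: g' = 0.5886, ΔT' = 1.6/(1−0.5886) = 3.8892 K.
Change = 3.8892 − 3.3078 = 0.58 K.

0.58 K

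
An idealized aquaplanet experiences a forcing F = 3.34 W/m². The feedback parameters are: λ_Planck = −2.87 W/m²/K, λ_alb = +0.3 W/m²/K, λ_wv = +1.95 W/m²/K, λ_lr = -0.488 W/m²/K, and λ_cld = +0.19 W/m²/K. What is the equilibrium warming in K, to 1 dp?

Net feedback parameter λ = (−2.87) + (+0.3) + (+1.95) + (-0.488) + (+0.19) = -0.918 W/m²/K.
ΔT = −F/λ = −3.34/(-0.918) = 3.6 K.

3.6 K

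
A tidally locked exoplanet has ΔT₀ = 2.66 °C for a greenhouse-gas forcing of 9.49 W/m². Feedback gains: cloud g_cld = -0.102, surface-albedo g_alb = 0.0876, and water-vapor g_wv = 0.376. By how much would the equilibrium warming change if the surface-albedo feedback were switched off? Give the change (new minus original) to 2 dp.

Original: g = 0.3616, ΔT = 2.66/(1−0.3616) = 4.1667 °C.
Without surface-albedo: g' = 0.274, ΔT' = 2.66/(1−0.274) = 3.6639 °C.
Change = 3.6639 − 4.1667 = -0.50 °C.

-0.50 °C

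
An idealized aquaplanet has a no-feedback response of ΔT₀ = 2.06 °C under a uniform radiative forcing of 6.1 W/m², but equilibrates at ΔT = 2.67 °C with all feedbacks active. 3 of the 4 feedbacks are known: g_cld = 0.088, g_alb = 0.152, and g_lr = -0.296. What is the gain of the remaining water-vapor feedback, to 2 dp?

Amplification A = ΔT/ΔT₀ = 2.67/2.06 = 1.296.
Total gain g = 1 − 1/A = 1 − 1/1.296 = 0.2284.
Known gains sum to 0.088 + 0.152 − 0.296 = -0.056.
g_wv = 0.2284 + 0.056 = 0.28.

0.28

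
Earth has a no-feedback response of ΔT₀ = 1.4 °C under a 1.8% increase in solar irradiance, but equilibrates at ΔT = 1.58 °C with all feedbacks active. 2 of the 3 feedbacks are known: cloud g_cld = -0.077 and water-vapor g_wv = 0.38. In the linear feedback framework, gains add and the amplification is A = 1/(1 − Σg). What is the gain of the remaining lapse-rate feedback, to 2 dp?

Amplification A = ΔT/ΔT₀ = 1.58/1.4 = 1.129.
Total gain g = 1 − 1/A = 1 − 1/1.129 = 0.1143.
Known gains sum to -0.077 + 0.38 = 0.303.
g_lr = 0.1143 − 0.303 = -0.19.

-0.19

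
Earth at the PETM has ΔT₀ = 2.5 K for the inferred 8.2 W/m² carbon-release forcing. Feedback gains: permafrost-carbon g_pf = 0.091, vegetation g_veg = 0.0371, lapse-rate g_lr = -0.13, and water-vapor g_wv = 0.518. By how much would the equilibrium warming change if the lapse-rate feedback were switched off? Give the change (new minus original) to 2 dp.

Original: g = 0.5161, ΔT = 2.5/(1−0.5161) = 5.1664 K.
Without lapse-rate: g' = 0.6461, ΔT' = 2.5/(1−0.6461) = 7.0641 K.
Change = 7.0641 − 5.1664 = 1.90 K.

1.90 K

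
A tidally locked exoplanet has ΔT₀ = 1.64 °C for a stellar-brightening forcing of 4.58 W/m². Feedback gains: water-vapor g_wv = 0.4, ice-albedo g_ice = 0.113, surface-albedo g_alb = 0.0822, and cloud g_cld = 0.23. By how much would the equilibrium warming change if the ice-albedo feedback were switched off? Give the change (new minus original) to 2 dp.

Original: g = 0.8252, ΔT = 1.64/(1−0.8252) = 9.3822 °C.
Without ice-albedo: g' = 0.7122, ΔT' = 1.64/(1−0.7122) = 5.6984 °C.
Change = 5.6984 − 9.3822 = -3.68 °C.

-3.68 °C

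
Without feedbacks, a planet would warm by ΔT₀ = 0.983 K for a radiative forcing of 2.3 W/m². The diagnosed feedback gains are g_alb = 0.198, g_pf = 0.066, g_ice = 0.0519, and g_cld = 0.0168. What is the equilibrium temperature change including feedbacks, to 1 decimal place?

Total gain g = 0.198 + 0.066 + 0.0519 + 0.0168 = 0.3327.
Amplification A = 1/(1 − 0.3327) = 1.499.
ΔT = 0.983 × 1.499 = 1.5 K.

1.5 K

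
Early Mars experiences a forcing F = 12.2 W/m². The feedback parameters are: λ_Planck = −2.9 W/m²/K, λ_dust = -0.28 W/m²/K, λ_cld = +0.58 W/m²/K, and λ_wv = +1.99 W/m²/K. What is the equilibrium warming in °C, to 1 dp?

20.0 °C

Net feedback parameter λ = (−2.9) + (-0.28) + (+0.58) + (+1.99) = -0.61 W/m²/K.
ΔT = −F/λ = −12.2/(-0.61) = 20.0 °C.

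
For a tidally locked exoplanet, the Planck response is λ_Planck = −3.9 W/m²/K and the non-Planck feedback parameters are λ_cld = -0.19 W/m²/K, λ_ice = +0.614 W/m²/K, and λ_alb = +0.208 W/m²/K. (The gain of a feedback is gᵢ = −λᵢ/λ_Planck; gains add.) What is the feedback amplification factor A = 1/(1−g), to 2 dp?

1.19

Convert to gains: g_cld = -0.19/3.9 = -0.04872; g_ice = 0.614/3.9 = 0.1574; g_alb = 0.208/3.9 = 0.05333.
Total gain g = 0.16201.
A = 1/(1 − 0.16201) = 1.19.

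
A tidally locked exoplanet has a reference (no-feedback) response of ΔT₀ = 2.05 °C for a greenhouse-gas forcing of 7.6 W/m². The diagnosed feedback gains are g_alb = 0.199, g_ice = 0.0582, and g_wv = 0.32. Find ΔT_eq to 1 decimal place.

4.8 °C

Total gain g = 0.199 + 0.0582 + 0.32 = 0.5772.
Amplification A = 1/(1 − 0.5772) = 2.365.
ΔT = 2.05 × 2.365 = 4.8 °C.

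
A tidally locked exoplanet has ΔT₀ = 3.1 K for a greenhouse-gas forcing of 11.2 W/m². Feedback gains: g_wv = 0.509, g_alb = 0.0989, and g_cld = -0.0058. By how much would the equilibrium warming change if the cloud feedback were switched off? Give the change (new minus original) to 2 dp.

0.12 K

Original: g = 0.6021, ΔT = 3.1/(1−0.6021) = 7.7909 K.
Without cloud: g' = 0.6079, ΔT' = 3.1/(1−0.6079) = 7.9061 K.
Change = 7.9061 − 7.7909 = 0.12 K.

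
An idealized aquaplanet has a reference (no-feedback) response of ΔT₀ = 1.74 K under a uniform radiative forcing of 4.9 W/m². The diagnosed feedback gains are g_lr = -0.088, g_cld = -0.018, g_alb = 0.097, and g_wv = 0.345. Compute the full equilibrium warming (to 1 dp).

2.6 K

Total gain g = -0.088 − 0.018 + 0.097 + 0.345 = 0.336.
Amplification A = 1/(1 − 0.336) = 1.506.
ΔT = 1.74 × 1.506 = 2.6 K.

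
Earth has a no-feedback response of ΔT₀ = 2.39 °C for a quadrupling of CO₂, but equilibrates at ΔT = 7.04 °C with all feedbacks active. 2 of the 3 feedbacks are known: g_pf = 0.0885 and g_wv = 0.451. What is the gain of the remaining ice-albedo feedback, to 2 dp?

0.12

Amplification A = ΔT/ΔT₀ = 7.04/2.39 = 2.946.
Total gain g = 1 − 1/A = 1 − 1/2.946 = 0.6606.
Known gains sum to 0.0885 + 0.451 = 0.5395.
g_ice = 0.6606 − 0.5395 = 0.12.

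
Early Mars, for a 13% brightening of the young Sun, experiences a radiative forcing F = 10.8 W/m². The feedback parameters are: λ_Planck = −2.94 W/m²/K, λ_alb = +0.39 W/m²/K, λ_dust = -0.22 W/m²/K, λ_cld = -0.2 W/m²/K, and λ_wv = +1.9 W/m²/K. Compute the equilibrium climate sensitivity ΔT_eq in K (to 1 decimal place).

10.1 K

Net feedback parameter λ = (−2.94) + (+0.39) + (-0.22) + (-0.2) + (+1.9) = -1.07 W/m²/K.
ΔT = −F/λ = −10.8/(-1.07) = 10.1 K.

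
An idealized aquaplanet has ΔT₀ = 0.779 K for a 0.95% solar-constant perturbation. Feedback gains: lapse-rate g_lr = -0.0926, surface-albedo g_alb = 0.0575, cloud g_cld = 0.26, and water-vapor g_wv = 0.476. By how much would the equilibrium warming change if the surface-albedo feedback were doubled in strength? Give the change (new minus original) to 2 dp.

0.62 K

Original: g = 0.7009, ΔT = 0.779/(1−0.7009) = 2.6045 K.
With doubled surface-albedo: g' = 0.7584, ΔT' = 0.779/(1−0.7584) = 3.2243 K.
Change = 3.2243 − 2.6045 = 0.62 K.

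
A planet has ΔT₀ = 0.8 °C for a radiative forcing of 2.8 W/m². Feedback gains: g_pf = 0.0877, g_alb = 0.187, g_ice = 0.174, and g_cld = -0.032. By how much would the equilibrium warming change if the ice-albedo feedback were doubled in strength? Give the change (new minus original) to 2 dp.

0.58 °C

Original: g = 0.4167, ΔT = 0.8/(1−0.4167) = 1.3715 °C.
With doubled ice-albedo: g' = 0.5907, ΔT' = 0.8/(1−0.5907) = 1.9546 °C.
Change = 1.9546 − 1.3715 = 0.58 °C.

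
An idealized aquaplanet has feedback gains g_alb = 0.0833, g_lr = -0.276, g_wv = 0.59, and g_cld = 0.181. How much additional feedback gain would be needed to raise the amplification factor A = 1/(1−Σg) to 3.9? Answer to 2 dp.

0.17

Current total gain = 0.5783.
Target gain for A = 3.9: g* = 1 − 1/3.9 = 0.7436.
Additional gain needed = 0.7436 − 0.5783 = 0.17.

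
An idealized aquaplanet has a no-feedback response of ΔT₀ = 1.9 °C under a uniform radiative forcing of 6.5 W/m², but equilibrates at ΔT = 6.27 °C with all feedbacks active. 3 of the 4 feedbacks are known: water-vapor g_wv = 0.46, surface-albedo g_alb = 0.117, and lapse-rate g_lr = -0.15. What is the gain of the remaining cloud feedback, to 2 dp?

0.27

Amplification A = ΔT/ΔT₀ = 6.27/1.9 = 3.3.
Total gain g = 1 − 1/A = 1 − 1/3.3 = 0.697.
Known gains sum to 0.46 + 0.117 − 0.15 = 0.427.
g_cld = 0.697 − 0.427 = 0.27.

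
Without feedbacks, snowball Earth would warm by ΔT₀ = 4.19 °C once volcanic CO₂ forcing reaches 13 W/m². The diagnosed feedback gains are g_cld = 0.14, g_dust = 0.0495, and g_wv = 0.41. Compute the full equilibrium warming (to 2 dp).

Total gain g = 0.14 + 0.0495 + 0.41 = 0.5995.
Amplification A = 1/(1 − 0.5995) = 2.497.
ΔT = 4.19 × 2.497 = 10.46 °C.

10.46 °C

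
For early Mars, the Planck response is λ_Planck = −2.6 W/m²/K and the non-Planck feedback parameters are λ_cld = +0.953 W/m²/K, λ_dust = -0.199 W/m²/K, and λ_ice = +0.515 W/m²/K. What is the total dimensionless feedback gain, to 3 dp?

0.488

Convert to gains: g_cld = 0.953/2.6 = 0.3665; g_dust = -0.199/2.6 = -0.07654; g_ice = 0.515/2.6 = 0.1981.
Total gain g = 0.48806.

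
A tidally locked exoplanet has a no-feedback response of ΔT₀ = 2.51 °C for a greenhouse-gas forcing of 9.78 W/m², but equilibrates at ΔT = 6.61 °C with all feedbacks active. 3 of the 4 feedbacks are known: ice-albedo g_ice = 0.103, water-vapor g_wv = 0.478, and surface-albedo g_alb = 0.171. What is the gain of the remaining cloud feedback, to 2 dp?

Amplification A = ΔT/ΔT₀ = 6.61/2.51 = 2.633.
Total gain g = 1 − 1/A = 1 − 1/2.633 = 0.6202.
Known gains sum to 0.103 + 0.478 + 0.171 = 0.752.
g_cld = 0.6202 − 0.752 = -0.13.

-0.13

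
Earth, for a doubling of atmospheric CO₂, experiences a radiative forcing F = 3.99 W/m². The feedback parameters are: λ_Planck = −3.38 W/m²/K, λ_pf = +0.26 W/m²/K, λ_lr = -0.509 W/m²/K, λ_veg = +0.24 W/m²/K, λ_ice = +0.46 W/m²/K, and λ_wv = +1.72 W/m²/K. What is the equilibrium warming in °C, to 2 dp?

3.30 °C

Net feedback parameter λ = (−3.38) + (+0.26) + (-0.509) + (+0.24) + (+0.46) + (+1.72) = -1.209 W/m²/K.
ΔT = −F/λ = −3.99/(-1.209) = 3.30 °C.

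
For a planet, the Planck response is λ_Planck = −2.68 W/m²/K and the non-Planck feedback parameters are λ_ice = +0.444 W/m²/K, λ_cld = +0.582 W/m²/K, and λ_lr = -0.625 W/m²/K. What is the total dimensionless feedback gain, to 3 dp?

Convert to gains: g_ice = 0.444/2.68 = 0.1657; g_cld = 0.582/2.68 = 0.2172; g_lr = -0.625/2.68 = -0.2332.
Total gain g = 0.1497.

0.150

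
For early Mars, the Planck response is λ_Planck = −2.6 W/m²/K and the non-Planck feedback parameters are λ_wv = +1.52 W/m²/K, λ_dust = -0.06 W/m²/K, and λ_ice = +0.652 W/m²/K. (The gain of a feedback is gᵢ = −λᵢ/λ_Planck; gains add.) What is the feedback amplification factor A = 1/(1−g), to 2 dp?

Convert to gains: g_wv = 1.52/2.6 = 0.5846; g_dust = -0.06/2.6 = -0.02308; g_ice = 0.652/2.6 = 0.2508.
Total gain g = 0.81232.
A = 1/(1 − 0.81232) = 5.33.

5.33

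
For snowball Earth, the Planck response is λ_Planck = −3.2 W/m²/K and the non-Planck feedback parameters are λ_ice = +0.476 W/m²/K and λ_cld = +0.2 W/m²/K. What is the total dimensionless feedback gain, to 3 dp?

0.211

Convert to gains: g_ice = 0.476/3.2 = 0.1487; g_cld = 0.2/3.2 = 0.0625.
Total gain g = 0.2112.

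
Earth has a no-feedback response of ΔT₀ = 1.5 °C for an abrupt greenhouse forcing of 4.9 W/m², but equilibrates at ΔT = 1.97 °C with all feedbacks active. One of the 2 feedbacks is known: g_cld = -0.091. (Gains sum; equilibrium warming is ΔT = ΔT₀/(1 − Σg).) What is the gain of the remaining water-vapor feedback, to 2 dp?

0.33

Amplification A = ΔT/ΔT₀ = 1.97/1.5 = 1.313.
Total gain g = 1 − 1/A = 1 − 1/1.313 = 0.2384.
The known gain is -0.091.
g_wv = 0.2384 + 0.091 = 0.33.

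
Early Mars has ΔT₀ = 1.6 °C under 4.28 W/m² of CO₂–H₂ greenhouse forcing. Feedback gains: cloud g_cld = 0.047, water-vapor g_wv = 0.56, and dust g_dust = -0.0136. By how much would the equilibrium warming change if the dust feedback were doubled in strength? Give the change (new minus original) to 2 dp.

-0.13 °C

Original: g = 0.5934, ΔT = 1.6/(1−0.5934) = 3.9351 °C.
With doubled dust: g' = 0.5798, ΔT' = 1.6/(1−0.5798) = 3.8077 °C.
Change = 3.8077 − 3.9351 = -0.13 °C.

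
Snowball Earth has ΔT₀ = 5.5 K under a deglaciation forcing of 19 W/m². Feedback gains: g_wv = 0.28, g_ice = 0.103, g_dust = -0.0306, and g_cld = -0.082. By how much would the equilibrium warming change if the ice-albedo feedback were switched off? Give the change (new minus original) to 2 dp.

Original: g = 0.2704, ΔT = 5.5/(1−0.2704) = 7.5384 K.
Without ice-albedo: g' = 0.1674, ΔT' = 5.5/(1−0.1674) = 6.6058 K.
Change = 6.6058 − 7.5384 = -0.93 K.

-0.93 K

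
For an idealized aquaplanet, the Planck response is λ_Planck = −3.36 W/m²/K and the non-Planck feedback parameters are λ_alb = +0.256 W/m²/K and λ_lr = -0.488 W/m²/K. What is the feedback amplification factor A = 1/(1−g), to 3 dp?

Convert to gains: g_alb = 0.256/3.36 = 0.07619; g_lr = -0.488/3.36 = -0.1452.
Total gain g = -0.06901.
A = 1/(1 + 0.06901) = 0.935.

0.935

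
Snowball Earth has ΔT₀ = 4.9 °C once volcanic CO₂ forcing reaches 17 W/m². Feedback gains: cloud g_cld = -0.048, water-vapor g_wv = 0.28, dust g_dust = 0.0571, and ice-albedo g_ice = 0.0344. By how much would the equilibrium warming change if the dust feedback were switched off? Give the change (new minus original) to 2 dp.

Original: g = 0.3235, ΔT = 4.9/(1−0.3235) = 7.2432 °C.
Without dust: g' = 0.2664, ΔT' = 4.9/(1−0.2664) = 6.6794 °C.
Change = 6.6794 − 7.2432 = -0.56 °C.

-0.56 °C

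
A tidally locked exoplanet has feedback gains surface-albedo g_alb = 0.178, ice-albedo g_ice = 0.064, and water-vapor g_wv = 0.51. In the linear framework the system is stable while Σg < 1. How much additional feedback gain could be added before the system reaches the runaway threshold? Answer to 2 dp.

Current total gain = 0.178 + 0.064 + 0.51 = 0.752.
Margin to runaway = 1 − 0.752 = 0.25.

0.25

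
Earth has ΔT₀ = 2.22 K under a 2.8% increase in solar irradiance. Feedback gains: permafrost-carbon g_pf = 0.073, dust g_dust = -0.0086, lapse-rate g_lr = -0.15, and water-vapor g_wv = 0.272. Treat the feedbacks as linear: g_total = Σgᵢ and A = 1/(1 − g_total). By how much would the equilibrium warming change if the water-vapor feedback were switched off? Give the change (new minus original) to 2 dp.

Original: g = 0.1864, ΔT = 2.22/(1−0.1864) = 2.7286 K.
Without water-vapor: g' = -0.0856, ΔT' = 2.22/(1+0.0856) = 2.0450 K.
Change = 2.0450 − 2.7286 = -0.68 K.

-0.68 K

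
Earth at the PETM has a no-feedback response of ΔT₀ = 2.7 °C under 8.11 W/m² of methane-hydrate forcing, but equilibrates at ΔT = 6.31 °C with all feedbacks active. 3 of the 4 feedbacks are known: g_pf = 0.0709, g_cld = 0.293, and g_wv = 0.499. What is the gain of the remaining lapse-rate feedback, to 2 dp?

-0.29

Amplification A = ΔT/ΔT₀ = 6.31/2.7 = 2.337.
Total gain g = 1 − 1/A = 1 − 1/2.337 = 0.5721.
Known gains sum to 0.0709 + 0.293 + 0.499 = 0.8629.
g_lr = 0.5721 − 0.8629 = -0.29.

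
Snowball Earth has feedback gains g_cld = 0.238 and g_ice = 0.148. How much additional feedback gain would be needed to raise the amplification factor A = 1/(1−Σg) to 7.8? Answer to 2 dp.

Current total gain = 0.386.
Target gain for A = 7.8: g* = 1 − 1/7.8 = 0.8718.
Additional gain needed = 0.8718 − 0.386 = 0.49.

0.49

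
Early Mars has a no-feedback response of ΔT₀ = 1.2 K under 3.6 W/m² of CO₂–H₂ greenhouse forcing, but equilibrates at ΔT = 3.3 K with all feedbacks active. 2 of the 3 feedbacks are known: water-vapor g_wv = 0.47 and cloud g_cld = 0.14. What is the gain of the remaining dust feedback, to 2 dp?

0.03

Amplification A = ΔT/ΔT₀ = 3.3/1.2 = 2.75.
Total gain g = 1 − 1/A = 1 − 1/2.75 = 0.6364.
Known gains sum to 0.47 + 0.14 = 0.61.
g_dust = 0.6364 − 0.61 = 0.03.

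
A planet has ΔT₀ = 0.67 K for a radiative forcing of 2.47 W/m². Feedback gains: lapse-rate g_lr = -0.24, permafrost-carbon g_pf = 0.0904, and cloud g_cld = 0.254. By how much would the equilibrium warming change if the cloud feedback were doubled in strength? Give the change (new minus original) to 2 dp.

Original: g = 0.1044, ΔT = 0.67/(1−0.1044) = 0.7481 K.
With doubled cloud: g' = 0.3584, ΔT' = 0.67/(1−0.3584) = 1.0443 K.
Change = 1.0443 − 0.7481 = 0.30 K.

0.30 K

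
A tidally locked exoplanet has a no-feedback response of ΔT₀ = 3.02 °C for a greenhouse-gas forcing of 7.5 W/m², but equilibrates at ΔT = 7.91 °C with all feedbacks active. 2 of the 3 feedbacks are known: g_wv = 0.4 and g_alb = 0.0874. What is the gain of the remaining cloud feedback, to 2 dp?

Amplification A = ΔT/ΔT₀ = 7.91/3.02 = 2.619.
Total gain g = 1 − 1/A = 1 − 1/2.619 = 0.6182.
Known gains sum to 0.4 + 0.0874 = 0.4874.
g_cld = 0.6182 − 0.4874 = 0.13.

0.13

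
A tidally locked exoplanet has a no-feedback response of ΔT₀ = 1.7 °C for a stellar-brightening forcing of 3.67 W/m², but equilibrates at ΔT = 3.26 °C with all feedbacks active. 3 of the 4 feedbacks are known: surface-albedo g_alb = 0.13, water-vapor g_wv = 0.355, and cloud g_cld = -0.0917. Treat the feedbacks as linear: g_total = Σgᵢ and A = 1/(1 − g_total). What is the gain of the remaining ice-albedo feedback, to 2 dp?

Amplification A = ΔT/ΔT₀ = 3.26/1.7 = 1.918.
Total gain g = 1 − 1/A = 1 − 1/1.918 = 0.4786.
Known gains sum to 0.13 + 0.355 − 0.0917 = 0.3933.
g_ice = 0.4786 − 0.3933 = 0.09.

0.09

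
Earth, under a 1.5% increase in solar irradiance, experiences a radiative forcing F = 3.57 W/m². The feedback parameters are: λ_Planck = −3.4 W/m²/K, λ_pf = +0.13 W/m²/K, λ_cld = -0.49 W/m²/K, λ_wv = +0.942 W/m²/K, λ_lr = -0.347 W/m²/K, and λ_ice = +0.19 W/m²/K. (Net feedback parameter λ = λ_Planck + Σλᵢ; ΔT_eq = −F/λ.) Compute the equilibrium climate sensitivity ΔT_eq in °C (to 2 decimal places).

1.20 °C

Net feedback parameter λ = (−3.4) + (+0.13) + (-0.49) + (+0.942) + (-0.347) + (+0.19) = -2.975 W/m²/K.
ΔT = −F/λ = −3.57/(-2.975) = 1.20 °C.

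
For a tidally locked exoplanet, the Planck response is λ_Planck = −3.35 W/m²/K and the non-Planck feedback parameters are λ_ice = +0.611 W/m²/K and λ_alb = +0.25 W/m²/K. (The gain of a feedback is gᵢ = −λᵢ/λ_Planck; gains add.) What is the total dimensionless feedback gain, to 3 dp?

0.257

Convert to gains: g_ice = 0.611/3.35 = 0.1824; g_alb = 0.25/3.35 = 0.07463.
Total gain g = 0.25703.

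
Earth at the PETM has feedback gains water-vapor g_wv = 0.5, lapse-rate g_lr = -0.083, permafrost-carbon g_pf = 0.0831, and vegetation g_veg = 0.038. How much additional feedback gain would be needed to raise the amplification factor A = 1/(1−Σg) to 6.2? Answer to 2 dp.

0.30

Current total gain = 0.5381.
Target gain for A = 6.2: g* = 1 − 1/6.2 = 0.8387.
Additional gain needed = 0.8387 − 0.5381 = 0.30.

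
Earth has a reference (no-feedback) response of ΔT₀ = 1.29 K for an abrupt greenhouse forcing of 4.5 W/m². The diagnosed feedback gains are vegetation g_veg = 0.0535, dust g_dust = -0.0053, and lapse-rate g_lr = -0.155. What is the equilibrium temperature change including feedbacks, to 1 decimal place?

1.2 K

Total gain g = 0.0535 − 0.0053 − 0.155 = -0.1068.
Amplification A = 1/(1 + 0.1068) = 0.9035.
ΔT = 1.29 × 0.9035 = 1.2 K.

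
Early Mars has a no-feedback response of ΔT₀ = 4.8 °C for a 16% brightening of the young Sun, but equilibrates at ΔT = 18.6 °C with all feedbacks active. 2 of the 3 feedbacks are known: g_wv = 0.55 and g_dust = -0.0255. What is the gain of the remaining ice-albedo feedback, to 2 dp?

0.22

Amplification A = ΔT/ΔT₀ = 18.6/4.8 = 3.875.
Total gain g = 1 − 1/A = 1 − 1/3.875 = 0.7419.
Known gains sum to 0.55 − 0.0255 = 0.5245.
g_ice = 0.7419 − 0.5245 = 0.22.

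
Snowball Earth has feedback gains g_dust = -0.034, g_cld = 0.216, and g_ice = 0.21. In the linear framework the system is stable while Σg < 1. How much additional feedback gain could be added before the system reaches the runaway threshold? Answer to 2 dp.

0.61

Current total gain = -0.034 + 0.216 + 0.21 = 0.392.
Margin to runaway = 1 − 0.392 = 0.61.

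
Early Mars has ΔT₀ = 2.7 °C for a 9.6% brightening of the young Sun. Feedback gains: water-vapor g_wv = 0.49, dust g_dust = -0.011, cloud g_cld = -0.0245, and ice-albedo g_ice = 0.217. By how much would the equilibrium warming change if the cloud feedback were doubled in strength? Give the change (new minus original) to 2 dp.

Original: g = 0.6715, ΔT = 2.7/(1−0.6715) = 8.2192 °C.
With doubled cloud: g' = 0.647, ΔT' = 2.7/(1−0.647) = 7.6487 °C.
Change = 7.6487 − 8.2192 = -0.57 °C.

-0.57 °C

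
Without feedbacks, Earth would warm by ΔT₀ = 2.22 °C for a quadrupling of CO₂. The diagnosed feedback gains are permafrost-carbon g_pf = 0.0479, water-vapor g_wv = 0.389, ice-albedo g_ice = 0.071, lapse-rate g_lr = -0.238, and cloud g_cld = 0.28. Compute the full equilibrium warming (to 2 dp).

Total gain g = 0.0479 + 0.389 + 0.071 − 0.238 + 0.28 = 0.5499.
Amplification A = 1/(1 − 0.5499) = 2.222.
ΔT = 2.22 × 2.222 = 4.93 °C.

4.93 °C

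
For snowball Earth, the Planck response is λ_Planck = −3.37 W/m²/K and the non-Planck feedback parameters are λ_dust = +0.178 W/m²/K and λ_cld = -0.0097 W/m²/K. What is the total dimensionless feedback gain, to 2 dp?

Convert to gains: g_dust = 0.178/3.37 = 0.05282; g_cld = -0.0097/3.37 = -0.002878.
Total gain g = 0.049942.

0.05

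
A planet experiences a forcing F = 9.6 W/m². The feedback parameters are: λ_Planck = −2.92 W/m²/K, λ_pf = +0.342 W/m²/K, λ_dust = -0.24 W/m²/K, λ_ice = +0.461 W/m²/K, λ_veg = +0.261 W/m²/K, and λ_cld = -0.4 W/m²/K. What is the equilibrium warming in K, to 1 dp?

Net feedback parameter λ = (−2.92) + (+0.342) + (-0.24) + (+0.461) + (+0.261) + (-0.4) = -2.496 W/m²/K.
ΔT = −F/λ = −9.6/(-2.496) = 3.8 K.

3.8 K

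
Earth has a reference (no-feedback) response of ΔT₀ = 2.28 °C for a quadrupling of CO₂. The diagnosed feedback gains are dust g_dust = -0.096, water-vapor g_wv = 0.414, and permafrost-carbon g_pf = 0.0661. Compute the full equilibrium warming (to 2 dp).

Total gain g = -0.096 + 0.414 + 0.0661 = 0.3841.
Amplification A = 1/(1 − 0.3841) = 1.624.
ΔT = 2.28 × 1.624 = 3.70 °C.

3.70 °C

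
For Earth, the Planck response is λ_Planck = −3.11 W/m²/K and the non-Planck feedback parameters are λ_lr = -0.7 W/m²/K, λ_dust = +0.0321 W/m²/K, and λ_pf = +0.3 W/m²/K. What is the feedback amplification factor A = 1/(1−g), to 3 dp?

0.894

Convert to gains: g_lr = -0.7/3.11 = -0.2251; g_dust = 0.0321/3.11 = 0.01032; g_pf = 0.3/3.11 = 0.09646.
Total gain g = -0.11832.
A = 1/(1 + 0.11832) = 0.894.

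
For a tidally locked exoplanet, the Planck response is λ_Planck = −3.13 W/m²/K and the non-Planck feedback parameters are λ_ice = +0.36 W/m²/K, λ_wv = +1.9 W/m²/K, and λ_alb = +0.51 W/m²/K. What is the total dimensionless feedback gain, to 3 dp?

Convert to gains: g_ice = 0.36/3.13 = 0.115; g_wv = 1.9/3.13 = 0.607; g_alb = 0.51/3.13 = 0.1629.
Total gain g = 0.8849.

0.885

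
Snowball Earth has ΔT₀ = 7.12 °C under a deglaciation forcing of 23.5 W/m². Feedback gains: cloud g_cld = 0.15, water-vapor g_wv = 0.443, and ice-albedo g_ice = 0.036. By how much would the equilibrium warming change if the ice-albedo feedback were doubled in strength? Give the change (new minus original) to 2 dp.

Original: g = 0.629, ΔT = 7.12/(1−0.629) = 19.1914 °C.
With doubled ice-albedo: g' = 0.665, ΔT' = 7.12/(1−0.665) = 21.2537 °C.
Change = 21.2537 − 19.1914 = 2.06 °C.

2.06 °C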